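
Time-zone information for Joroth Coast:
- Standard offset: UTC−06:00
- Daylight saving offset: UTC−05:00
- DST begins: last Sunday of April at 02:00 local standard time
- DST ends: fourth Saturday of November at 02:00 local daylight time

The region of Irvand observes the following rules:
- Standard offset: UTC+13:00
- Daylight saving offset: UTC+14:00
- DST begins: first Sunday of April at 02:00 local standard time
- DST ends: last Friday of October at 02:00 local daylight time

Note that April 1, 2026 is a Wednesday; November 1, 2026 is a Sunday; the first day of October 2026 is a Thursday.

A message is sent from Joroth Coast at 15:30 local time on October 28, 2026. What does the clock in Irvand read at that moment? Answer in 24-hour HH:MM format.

10:30

1 April 2026 is a Wednesday, so Sundays fall on 5, 12, 19, 26; the last is April 26.
1 November 2026 is a Sunday, so the first Saturday is November 7 and the fourth is November 28.
Daylight saving runs 26 April – 28 November; October 28, 2026 is inside that window, so Joroth Coast is at UTC−05:00.
15:30 Joroth Coast + 5h = 20:30 UTC.
1 April 2026 is a Wednesday, so the first Sunday is April 5.
1 October 2026 is a Thursday, so Fridays fall on 2, 9, 16, 23, 30; the last is October 30.
At the standard offset (UTC+13:00), 20:30 UTC + 13h = 09:30 Irvand standard time (rolling into the next day, 29 October 2026).
Daylight saving runs 5 April – 30 October; the standard-time date in Irvand, October 29, 2026, is inside that window, so Irvand is at UTC+14:00.
20:30 UTC + 14h = 10:30 Irvand (rolling into the next day, 29 October 2026).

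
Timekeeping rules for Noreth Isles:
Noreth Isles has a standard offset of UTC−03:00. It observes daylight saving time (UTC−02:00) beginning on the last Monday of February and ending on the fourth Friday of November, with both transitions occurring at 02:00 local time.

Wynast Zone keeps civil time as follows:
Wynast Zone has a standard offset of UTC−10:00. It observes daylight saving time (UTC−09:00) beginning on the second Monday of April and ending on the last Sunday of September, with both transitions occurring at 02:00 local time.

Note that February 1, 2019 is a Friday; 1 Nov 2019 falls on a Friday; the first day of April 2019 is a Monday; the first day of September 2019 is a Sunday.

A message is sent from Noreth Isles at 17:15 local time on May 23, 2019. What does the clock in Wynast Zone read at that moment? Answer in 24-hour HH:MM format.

10:15

1 February 2019 is a Friday, so Mondays fall on 4, 11, 18, 25; the last is February 25.
1 November 2019 is a Friday, so the first Friday is November 1 and the fourth is November 22.
May 23, 2019 falls between 25 February and 22 November, so daylight saving is in effect and Noreth Isles is at UTC−02:00.
17:15 Noreth Isles + 2h = 19:15 UTC.
1 April 2019 is a Monday, so the first Monday is April 1 and the second is April 8.
1 September 2019 is a Sunday, so Sundays fall on 1, 8, 15, 22, 29; the last is September 29.
At the standard offset (UTC−10:00), 19:15 UTC − 10h = 09:15 Wynast Zone standard time.
The standard-time date in Wynast Zone, May 23, 2019, falls between 8 April and 29 September, so daylight saving is in effect and Wynast Zone is at UTC−09:00.
19:15 UTC − 9h = 10:15 Wynast Zone.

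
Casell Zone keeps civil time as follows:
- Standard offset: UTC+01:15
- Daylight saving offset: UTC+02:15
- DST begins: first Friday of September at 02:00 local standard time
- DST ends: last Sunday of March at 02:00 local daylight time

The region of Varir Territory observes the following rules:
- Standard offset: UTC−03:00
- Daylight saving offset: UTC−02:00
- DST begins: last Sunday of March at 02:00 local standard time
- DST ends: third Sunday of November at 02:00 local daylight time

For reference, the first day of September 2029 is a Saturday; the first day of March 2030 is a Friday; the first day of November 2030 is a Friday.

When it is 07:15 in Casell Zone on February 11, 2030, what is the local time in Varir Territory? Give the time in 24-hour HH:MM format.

1 September 2029 is a Saturday, so the first Friday is September 7.
1 March 2030 is a Friday, so Sundays fall on 3, 10, 17, 24, 31; the last is March 31.
February 11, 2030 lies within the daylight-saving period (7 September 2029 – 31 March 2030), so Casell Zone is on daylight time, UTC+02:15.
07:15 Casell Zone − 2h15m = 05:00 UTC.
1 March 2030 is a Friday, so Sundays fall on 3, 10, 17, 24, 31; the last is March 31.
1 November 2030 is a Friday, so the first Sunday is November 3 and the third is November 17.
At the standard offset (UTC−03:00), 05:00 UTC − 3h = 02:00 Varir Territory standard time.
Daylight saving runs 31 March – 17 November; the standard-time date in Varir Territory, February 11, 2030, is outside that window, so Varir Territory is on standard time at UTC−03:00.
05:00 UTC − 3h = 02:00 Varir Territory.

02:00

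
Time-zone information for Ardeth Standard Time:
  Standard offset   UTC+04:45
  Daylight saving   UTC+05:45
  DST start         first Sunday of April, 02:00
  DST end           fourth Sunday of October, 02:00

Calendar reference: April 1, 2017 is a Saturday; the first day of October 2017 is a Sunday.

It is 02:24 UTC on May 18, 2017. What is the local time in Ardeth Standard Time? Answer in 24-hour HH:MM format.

1 April 2017 is a Saturday, so the first Sunday is April 2.
1 October 2017 is a Sunday, so the first Sunday is October 1 and the fourth is October 22.
At the standard offset (UTC+04:45), 02:24 UTC + 4h45m = 07:09 Ardeth Standard Time standard time.
Daylight saving runs 2 April – 22 October; the standard-time date in Ardeth Standard Time, May 18, 2017, is inside that window, so Ardeth Standard Time is at UTC+05:45.
02:24 UTC + 5h45m = 08:09 local.

08:09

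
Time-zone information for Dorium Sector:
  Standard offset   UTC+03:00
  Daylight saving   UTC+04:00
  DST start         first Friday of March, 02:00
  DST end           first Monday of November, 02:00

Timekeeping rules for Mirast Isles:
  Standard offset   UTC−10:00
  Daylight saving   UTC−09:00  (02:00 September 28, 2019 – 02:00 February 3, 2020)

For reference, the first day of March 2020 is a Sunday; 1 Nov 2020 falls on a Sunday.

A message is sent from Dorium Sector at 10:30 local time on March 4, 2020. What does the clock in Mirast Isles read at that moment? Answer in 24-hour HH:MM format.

21:30

1 March 2020 is a Sunday, so the first Friday is March 6.
1 November 2020 is a Sunday, so the first Monday is November 2.
March 4, 2020 does not fall between 6 March and 2 November, so daylight saving is not in effect and Dorium Sector is at UTC+03:00.
10:30 Dorium Sector − 3h = 07:30 UTC.
At the standard offset (UTC−10:00), 07:30 UTC − 10h = 21:30 Mirast Isles standard time (rolling into the previous day, 3 March 2020).
Daylight saving runs 28 September 2019 – 3 February 2020; the standard-time date in Mirast Isles, March 3, 2020, is outside that window, so Mirast Isles is on standard time at UTC−10:00.
07:30 UTC − 10h = 21:30 Mirast Isles (rolling into the previous day, 3 March 2020).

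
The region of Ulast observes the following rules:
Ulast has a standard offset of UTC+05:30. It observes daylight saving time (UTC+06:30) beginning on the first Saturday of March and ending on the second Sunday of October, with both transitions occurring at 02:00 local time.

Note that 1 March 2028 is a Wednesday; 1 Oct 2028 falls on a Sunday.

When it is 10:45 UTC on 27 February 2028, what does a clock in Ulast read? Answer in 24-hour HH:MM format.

16:15

1 March 2028 is a Wednesday, so the first Saturday is March 4.
1 October 2028 is a Sunday, so the first Sunday is October 1 and the second is October 8.
At the standard offset (UTC+05:30), 10:45 UTC + 5h30m = 16:15 Ulast standard time.
Daylight saving runs 4 March – 8 October; the standard-time date in Ulast, 27 February 2028, is outside that window, so Ulast is on standard time at UTC+05:30.
10:45 UTC + 5h30m = 16:15 local.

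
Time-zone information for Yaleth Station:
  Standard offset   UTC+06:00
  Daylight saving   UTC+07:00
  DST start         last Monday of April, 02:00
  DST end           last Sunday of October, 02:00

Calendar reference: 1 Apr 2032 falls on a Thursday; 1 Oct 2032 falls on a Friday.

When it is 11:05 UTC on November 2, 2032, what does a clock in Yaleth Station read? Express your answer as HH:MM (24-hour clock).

1 April 2032 is a Thursday, so Mondays fall on 5, 12, 19, 26; the last is April 26.
1 October 2032 is a Friday, so Sundays fall on 3, 10, 17, 24, 31; the last is October 31.
At the standard offset (UTC+06:00), 11:05 UTC + 6h = 17:05 Yaleth Station standard time.
Daylight saving runs 26 April – 31 October; the standard-time date in Yaleth Station, November 2, 2032, is outside that window, so Yaleth Station is on standard time at UTC+06:00.
11:05 UTC + 6h = 17:05 local.

17:05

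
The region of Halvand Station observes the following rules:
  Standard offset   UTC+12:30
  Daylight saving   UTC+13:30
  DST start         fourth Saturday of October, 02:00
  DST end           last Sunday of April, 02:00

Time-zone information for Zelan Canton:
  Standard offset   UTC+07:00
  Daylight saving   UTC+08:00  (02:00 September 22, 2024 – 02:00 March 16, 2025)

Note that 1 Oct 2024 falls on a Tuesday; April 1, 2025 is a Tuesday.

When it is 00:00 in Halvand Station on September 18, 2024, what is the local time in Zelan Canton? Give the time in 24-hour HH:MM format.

18:30

1 October 2024 is a Tuesday, so the first Saturday is October 5 and the fourth is October 26.
1 April 2025 is a Tuesday, so Sundays fall on 6, 13, 20, 27; the last is April 27.
September 18, 2024 is outside the daylight-saving period (26 October 2024 – 27 April 2025), so Halvand Station is on standard time, UTC+12:30.
00:00 Halvand Station − 12h30m = 11:30 UTC (rolling into the previous day, 17 September 2024).
At the standard offset (UTC+07:00), 11:30 UTC + 7h = 18:30 Zelan Canton standard time.
Daylight saving runs 22 September 2024 – 16 March 2025; the standard-time date in Zelan Canton, September 17, 2024, is outside that window, so Zelan Canton is on standard time at UTC+07:00.
11:30 UTC + 7h = 18:30 Zelan Canton.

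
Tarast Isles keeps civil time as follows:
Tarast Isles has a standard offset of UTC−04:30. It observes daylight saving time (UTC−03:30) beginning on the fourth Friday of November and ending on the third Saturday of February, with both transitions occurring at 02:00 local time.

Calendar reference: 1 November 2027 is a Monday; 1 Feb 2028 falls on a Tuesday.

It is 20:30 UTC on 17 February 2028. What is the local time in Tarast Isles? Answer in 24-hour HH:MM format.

17:00

1 November 2027 is a Monday, so the first Friday is November 5 and the fourth is November 26.
1 February 2028 is a Tuesday, so the first Saturday is February 5 and the third is February 19.
At the standard offset (UTC−04:30), 20:30 UTC − 4h30m = 16:00 Tarast Isles standard time.
The standard-time date in Tarast Isles, 17 February 2028, falls between 26 November 2027 and 19 February 2028, so daylight saving is in effect and Tarast Isles is at UTC−03:30.
20:30 UTC − 3h30m = 17:00 local.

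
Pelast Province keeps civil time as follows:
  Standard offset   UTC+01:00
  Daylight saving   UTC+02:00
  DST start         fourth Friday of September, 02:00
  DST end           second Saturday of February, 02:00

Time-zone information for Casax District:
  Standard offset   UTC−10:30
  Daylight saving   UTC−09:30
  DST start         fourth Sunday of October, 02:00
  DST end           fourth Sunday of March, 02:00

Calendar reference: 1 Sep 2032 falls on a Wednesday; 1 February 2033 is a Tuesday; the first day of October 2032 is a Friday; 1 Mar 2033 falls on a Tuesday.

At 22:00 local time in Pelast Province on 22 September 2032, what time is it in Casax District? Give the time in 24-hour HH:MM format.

10:30

1 September 2032 is a Wednesday, so the first Friday is September 3 and the fourth is September 24.
1 February 2033 is a Tuesday, so the first Saturday is February 5 and the second is February 12.
Daylight saving runs 24 September 2032 – 12 February 2033; 22 September 2032 is outside that window, so Pelast Province is on standard time at UTC+01:00.
22:00 Pelast Province − 1h = 21:00 UTC.
1 October 2032 is a Friday, so the first Sunday is October 3 and the fourth is October 24.
1 March 2033 is a Tuesday, so the first Sunday is March 6 and the fourth is March 27.
At the standard offset (UTC−10:30), 21:00 UTC − 10h30m = 10:30 Casax District standard time.
The standard-time date in Casax District, 22 September 2032, is outside the daylight-saving period (24 October 2032 – 27 March 2033), so Casax District is on standard time, UTC−10:30.
21:00 UTC − 10h30m = 10:30 Casax District.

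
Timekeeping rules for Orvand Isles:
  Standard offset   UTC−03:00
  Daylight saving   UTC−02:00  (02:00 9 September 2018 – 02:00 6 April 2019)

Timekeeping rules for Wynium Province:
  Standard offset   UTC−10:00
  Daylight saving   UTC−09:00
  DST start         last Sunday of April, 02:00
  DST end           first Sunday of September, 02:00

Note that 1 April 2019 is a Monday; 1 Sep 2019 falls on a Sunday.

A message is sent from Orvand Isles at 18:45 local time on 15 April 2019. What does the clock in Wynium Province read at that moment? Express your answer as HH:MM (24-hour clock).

11:45

Daylight saving runs 9 September 2018 – 6 April 2019; 15 April 2019 is outside that window, so Orvand Isles is on standard time at UTC−03:00.
18:45 Orvand Isles + 3h = 21:45 UTC.
1 April 2019 is a Monday, so Sundays fall on 7, 14, 21, 28; the last is April 28.
1 September 2019 is a Sunday, so the first Sunday is September 1.
At the standard offset (UTC−10:00), 21:45 UTC − 10h = 11:45 Wynium Province standard time.
The standard-time date in Wynium Province, 15 April 2019, does not fall between 28 April and 1 September, so daylight saving is not in effect and Wynium Province is at UTC−10:00.
21:45 UTC − 10h = 11:45 Wynium Province.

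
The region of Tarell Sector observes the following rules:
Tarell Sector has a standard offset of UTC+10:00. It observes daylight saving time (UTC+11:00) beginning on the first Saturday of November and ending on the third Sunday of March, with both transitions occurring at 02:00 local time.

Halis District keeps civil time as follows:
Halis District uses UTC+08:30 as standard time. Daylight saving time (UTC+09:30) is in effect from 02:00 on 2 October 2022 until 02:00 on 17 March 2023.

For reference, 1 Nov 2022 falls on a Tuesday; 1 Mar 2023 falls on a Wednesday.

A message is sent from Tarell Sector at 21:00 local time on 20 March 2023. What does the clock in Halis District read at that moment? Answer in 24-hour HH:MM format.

1 November 2022 is a Tuesday, so the first Saturday is November 5.
1 March 2023 is a Wednesday, so the first Sunday is March 5 and the third is March 19.
20 March 2023 does not fall between 5 November 2022 and 19 March 2023, so daylight saving is not in effect and Tarell Sector is at UTC+10:00.
21:00 Tarell Sector − 10h = 11:00 UTC.
At the standard offset (UTC+08:30), 11:00 UTC + 8h30m = 19:30 Halis District standard time.
The standard-time date in Halis District, 20 March 2023, does not fall between 2 October 2022 and 17 March 2023, so daylight saving is not in effect and Halis District is at UTC+08:30.
11:00 UTC + 8h30m = 19:30 Halis District.

19:30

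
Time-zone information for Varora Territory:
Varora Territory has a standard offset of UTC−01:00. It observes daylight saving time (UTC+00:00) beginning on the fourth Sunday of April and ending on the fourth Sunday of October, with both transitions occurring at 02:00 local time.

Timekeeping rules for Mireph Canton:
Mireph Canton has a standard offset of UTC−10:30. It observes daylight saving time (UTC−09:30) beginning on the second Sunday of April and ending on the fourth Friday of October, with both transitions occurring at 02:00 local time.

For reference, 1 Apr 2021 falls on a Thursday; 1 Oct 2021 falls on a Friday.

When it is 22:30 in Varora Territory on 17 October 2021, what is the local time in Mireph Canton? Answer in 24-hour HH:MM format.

13:00

1 April 2021 is a Thursday, so the first Sunday is April 4 and the fourth is April 25.
1 October 2021 is a Friday, so the first Sunday is October 3 and the fourth is October 24.
Daylight saving runs 25 April – 24 October; 17 October 2021 is inside that window, so Varora Territory is at UTC+00:00.
22:30 Varora Territory − 0h = 22:30 UTC.
1 April 2021 is a Thursday, so the first Sunday is April 4 and the second is April 11.
1 October 2021 is a Friday, so the first Friday is October 1 and the fourth is October 22.
At the standard offset (UTC−10:30), 22:30 UTC − 10h30m = 12:00 Mireph Canton standard time.
The standard-time date in Mireph Canton, 17 October 2021, falls between 11 April and 22 October, so daylight saving is in effect and Mireph Canton is at UTC−09:30.
22:30 UTC − 9h30m = 13:00 Mireph Canton.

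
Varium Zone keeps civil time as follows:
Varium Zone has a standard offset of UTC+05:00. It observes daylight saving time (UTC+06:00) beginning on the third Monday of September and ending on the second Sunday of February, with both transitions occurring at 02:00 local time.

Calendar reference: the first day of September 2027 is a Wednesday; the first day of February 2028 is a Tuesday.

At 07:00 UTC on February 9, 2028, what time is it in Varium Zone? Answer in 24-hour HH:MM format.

1 September 2027 is a Wednesday, so the first Monday is September 6 and the third is September 20.
1 February 2028 is a Tuesday, so the first Sunday is February 6 and the second is February 13.
At the standard offset (UTC+05:00), 07:00 UTC + 5h = 12:00 Varium Zone standard time.
The standard-time date in Varium Zone, February 9, 2028, falls between 20 September 2027 and 13 February 2028, so daylight saving is in effect and Varium Zone is at UTC+06:00.
07:00 UTC + 6h = 13:00 local.

13:00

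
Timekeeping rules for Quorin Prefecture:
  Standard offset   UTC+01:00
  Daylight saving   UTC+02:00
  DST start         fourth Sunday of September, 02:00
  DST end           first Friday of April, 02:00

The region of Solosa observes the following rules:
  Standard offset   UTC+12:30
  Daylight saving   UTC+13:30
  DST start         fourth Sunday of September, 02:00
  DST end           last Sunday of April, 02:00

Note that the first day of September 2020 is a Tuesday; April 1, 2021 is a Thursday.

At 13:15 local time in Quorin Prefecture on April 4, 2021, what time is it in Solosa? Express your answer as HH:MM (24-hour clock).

1 September 2020 is a Tuesday, so the first Sunday is September 6 and the fourth is September 27.
1 April 2021 is a Thursday, so the first Friday is April 2.
April 4, 2021 does not fall between 27 September 2020 and 2 April 2021, so daylight saving is not in effect and Quorin Prefecture is at UTC+01:00.
13:15 Quorin Prefecture − 1h = 12:15 UTC.
1 September 2020 is a Tuesday, so the first Sunday is September 6 and the fourth is September 27.
1 April 2021 is a Thursday, so Sundays fall on 4, 11, 18, 25; the last is April 25.
At the standard offset (UTC+12:30), 12:15 UTC + 12h30m = 00:45 Solosa standard time (rolling into the next day, 5 April 2021).
Daylight saving runs 27 September 2020 – 25 April 2021; the standard-time date in Solosa, April 5, 2021, is inside that window, so Solosa is at UTC+13:30.
12:15 UTC + 13h30m = 01:45 Solosa (rolling into the next day, 5 April 2021).

01:45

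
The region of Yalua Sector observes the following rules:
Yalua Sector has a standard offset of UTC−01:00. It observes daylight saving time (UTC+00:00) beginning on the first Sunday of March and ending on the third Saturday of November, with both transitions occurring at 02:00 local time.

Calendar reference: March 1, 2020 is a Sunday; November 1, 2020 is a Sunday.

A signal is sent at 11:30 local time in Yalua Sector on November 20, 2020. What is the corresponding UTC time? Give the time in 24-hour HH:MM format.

11:30

1 March 2020 is a Sunday, so the first Sunday is March 1.
1 November 2020 is a Sunday, so the first Saturday is November 7 and the third is November 21.
November 20, 2020 falls between 1 March and 21 November, so daylight saving is in effect and Yalua Sector is at UTC+00:00.
11:30 local − 0h = 11:30 UTC.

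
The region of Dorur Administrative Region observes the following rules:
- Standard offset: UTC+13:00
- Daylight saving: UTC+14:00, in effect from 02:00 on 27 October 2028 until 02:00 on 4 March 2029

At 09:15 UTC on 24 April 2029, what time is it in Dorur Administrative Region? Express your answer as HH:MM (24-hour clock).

At the standard offset (UTC+13:00), 09:15 UTC + 13h = 22:15 Dorur Administrative Region standard time.
The standard-time date in Dorur Administrative Region, 24 April 2029, does not fall between 27 October 2028 and 4 March 2029, so daylight saving is not in effect and Dorur Administrative Region is at UTC+13:00.
09:15 UTC + 13h = 22:15 local.

22:15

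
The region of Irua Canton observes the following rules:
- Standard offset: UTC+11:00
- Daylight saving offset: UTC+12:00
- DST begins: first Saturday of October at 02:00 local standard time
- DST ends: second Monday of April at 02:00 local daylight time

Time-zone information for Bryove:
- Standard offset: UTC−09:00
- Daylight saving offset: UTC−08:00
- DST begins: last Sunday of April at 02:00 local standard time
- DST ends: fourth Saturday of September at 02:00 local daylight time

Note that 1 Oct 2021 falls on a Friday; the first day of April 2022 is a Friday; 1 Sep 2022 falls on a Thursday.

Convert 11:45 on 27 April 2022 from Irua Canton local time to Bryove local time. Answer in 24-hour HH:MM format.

1 October 2021 is a Friday, so the first Saturday is October 2.
1 April 2022 is a Friday, so the first Monday is April 4 and the second is April 11.
27 April 2022 does not fall between 2 October 2021 and 11 April 2022, so daylight saving is not in effect and Irua Canton is at UTC+11:00.
11:45 Irua Canton − 11h = 00:45 UTC.
1 April 2022 is a Friday, so Sundays fall on 3, 10, 17, 24; the last is April 24.
1 September 2022 is a Thursday, so the first Saturday is September 3 and the fourth is September 24.
At the standard offset (UTC−09:00), 00:45 UTC − 9h = 15:45 Bryove standard time (rolling into the previous day, 26 April 2022).
The standard-time date in Bryove, 26 April 2022, falls between 24 April and 24 September, so daylight saving is in effect and Bryove is at UTC−08:00.
00:45 UTC − 8h = 16:45 Bryove (rolling into the previous day, 26 April 2022).

16:45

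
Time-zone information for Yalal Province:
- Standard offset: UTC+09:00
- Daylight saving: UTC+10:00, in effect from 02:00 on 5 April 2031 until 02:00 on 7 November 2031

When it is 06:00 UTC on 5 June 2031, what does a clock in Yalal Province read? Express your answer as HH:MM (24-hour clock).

At the standard offset (UTC+09:00), 06:00 UTC + 9h = 15:00 Yalal Province standard time.
The standard-time date in Yalal Province, 5 June 2031, falls between 5 April and 7 November, so daylight saving is in effect and Yalal Province is at UTC+10:00.
06:00 UTC + 10h = 16:00 local.

16:00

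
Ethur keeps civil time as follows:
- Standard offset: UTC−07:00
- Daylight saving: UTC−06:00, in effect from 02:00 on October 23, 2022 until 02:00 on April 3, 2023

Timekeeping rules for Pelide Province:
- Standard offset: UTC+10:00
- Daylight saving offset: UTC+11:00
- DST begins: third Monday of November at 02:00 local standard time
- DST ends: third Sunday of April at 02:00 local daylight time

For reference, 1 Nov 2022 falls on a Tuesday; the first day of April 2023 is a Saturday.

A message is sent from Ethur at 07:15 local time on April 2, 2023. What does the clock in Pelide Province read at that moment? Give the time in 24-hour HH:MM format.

00:15

April 2, 2023 falls between 23 October 2022 and 3 April 2023, so daylight saving is in effect and Ethur is at UTC−06:00.
07:15 Ethur + 6h = 13:15 UTC.
1 November 2022 is a Tuesday, so the first Monday is November 7 and the third is November 21.
1 April 2023 is a Saturday, so the first Sunday is April 2 and the third is April 16.
At the standard offset (UTC+10:00), 13:15 UTC + 10h = 23:15 Pelide Province standard time.
Daylight saving runs 21 November 2022 – 16 April 2023; the standard-time date in Pelide Province, April 2, 2023, is inside that window, so Pelide Province is at UTC+11:00.
13:15 UTC + 11h = 00:15 Pelide Province (rolling into the next day, 3 April 2023).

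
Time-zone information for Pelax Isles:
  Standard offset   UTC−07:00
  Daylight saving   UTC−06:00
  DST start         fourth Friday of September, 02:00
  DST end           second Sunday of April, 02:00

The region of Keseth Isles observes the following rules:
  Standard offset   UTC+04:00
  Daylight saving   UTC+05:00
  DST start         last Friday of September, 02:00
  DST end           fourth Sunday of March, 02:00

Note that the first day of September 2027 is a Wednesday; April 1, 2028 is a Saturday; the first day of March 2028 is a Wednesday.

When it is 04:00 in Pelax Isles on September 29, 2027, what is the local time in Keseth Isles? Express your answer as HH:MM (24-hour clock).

1 September 2027 is a Wednesday, so the first Friday is September 3 and the fourth is September 24.
1 April 2028 is a Saturday, so the first Sunday is April 2 and the second is April 9.
September 29, 2027 falls between 24 September 2027 and 9 April 2028, so daylight saving is in effect and Pelax Isles is at UTC−06:00.
04:00 Pelax Isles + 6h = 10:00 UTC.
1 September 2027 is a Wednesday, so Fridays fall on 3, 10, 17, 24; the last is September 24.
1 March 2028 is a Wednesday, so the first Sunday is March 5 and the fourth is March 26.
At the standard offset (UTC+04:00), 10:00 UTC + 4h = 14:00 Keseth Isles standard time.
The standard-time date in Keseth Isles, September 29, 2027, falls between 24 September 2027 and 26 March 2028, so daylight saving is in effect and Keseth Isles is at UTC+05:00.
10:00 UTC + 5h = 15:00 Keseth Isles.

15:00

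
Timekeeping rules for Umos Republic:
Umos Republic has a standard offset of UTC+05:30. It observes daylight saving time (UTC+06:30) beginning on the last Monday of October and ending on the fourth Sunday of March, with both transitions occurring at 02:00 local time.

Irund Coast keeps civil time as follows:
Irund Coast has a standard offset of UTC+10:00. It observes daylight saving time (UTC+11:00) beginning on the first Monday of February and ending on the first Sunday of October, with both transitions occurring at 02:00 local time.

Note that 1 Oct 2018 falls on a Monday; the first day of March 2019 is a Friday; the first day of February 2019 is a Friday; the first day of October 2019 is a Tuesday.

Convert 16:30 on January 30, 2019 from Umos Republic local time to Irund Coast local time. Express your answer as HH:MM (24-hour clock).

1 October 2018 is a Monday, so Mondays fall on 1, 8, 15, 22, 29; the last is October 29.
1 March 2019 is a Friday, so the first Sunday is March 3 and the fourth is March 24.
Daylight saving runs 29 October 2018 – 24 March 2019; January 30, 2019 is inside that window, so Umos Republic is at UTC+06:30.
16:30 Umos Republic − 6h30m = 10:00 UTC.
1 February 2019 is a Friday, so the first Monday is February 4.
1 October 2019 is a Tuesday, so the first Sunday is October 6.
At the standard offset (UTC+10:00), 10:00 UTC + 10h = 20:00 Irund Coast standard time.
The standard-time date in Irund Coast, January 30, 2019, does not fall between 4 February and 6 October, so daylight saving is not in effect and Irund Coast is at UTC+10:00.
10:00 UTC + 10h = 20:00 Irund Coast.

20:00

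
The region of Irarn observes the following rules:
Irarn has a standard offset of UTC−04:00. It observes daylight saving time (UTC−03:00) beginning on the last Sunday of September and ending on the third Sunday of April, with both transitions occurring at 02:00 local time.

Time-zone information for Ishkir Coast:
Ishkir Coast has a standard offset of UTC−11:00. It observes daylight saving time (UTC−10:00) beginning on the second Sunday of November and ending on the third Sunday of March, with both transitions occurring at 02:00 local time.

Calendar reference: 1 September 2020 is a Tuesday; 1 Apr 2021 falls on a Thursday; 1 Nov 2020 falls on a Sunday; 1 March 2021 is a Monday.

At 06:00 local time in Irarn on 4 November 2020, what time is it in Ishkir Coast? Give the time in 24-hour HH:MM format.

1 September 2020 is a Tuesday, so Sundays fall on 6, 13, 20, 27; the last is September 27.
1 April 2021 is a Thursday, so the first Sunday is April 4 and the third is April 18.
4 November 2020 lies within the daylight-saving period (27 September 2020 – 18 April 2021), so Irarn is on daylight time, UTC−03:00.
06:00 Irarn + 3h = 09:00 UTC.
1 November 2020 is a Sunday, so the first Sunday is November 1 and the second is November 8.
1 March 2021 is a Monday, so the first Sunday is March 7 and the third is March 21.
At the standard offset (UTC−11:00), 09:00 UTC − 11h = 22:00 Ishkir Coast standard time (rolling into the previous day, 3 November 2020).
Daylight saving runs 8 November 2020 – 21 March 2021; the standard-time date in Ishkir Coast, 3 November 2020, is outside that window, so Ishkir Coast is on standard time at UTC−11:00.
09:00 UTC − 11h = 22:00 Ishkir Coast (rolling into the previous day, 3 November 2020).

22:00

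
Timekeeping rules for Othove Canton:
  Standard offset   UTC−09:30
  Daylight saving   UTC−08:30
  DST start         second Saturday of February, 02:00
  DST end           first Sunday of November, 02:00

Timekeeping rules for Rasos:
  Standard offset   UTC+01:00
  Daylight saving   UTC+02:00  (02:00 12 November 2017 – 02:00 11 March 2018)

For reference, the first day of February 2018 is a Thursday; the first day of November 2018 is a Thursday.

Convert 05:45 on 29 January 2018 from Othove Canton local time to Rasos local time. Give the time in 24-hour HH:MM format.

17:15

1 February 2018 is a Thursday, so the first Saturday is February 3 and the second is February 10.
1 November 2018 is a Thursday, so the first Sunday is November 4.
29 January 2018 is outside the daylight-saving period (10 February – 4 November), so Othove Canton is on standard time, UTC−09:30.
05:45 Othove Canton + 9h30m = 15:15 UTC.
At the standard offset (UTC+01:00), 15:15 UTC + 1h = 16:15 Rasos standard time.
The standard-time date in Rasos, 29 January 2018, lies within the daylight-saving period (12 November 2017 – 11 March 2018), so Rasos is on daylight time, UTC+02:00.
15:15 UTC + 2h = 17:15 Rasos.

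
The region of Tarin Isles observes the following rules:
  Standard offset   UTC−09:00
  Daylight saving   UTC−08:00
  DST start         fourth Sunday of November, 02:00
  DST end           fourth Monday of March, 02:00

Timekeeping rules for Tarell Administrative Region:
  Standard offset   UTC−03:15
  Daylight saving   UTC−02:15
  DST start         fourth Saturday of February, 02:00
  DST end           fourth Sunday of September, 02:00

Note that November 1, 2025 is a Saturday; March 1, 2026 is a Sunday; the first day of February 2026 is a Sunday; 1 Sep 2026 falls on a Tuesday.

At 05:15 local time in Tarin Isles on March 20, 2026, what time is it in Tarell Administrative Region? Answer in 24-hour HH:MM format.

11:00

1 November 2025 is a Saturday, so the first Sunday is November 2 and the fourth is November 23.
1 March 2026 is a Sunday, so the first Monday is March 2 and the fourth is March 23.
Daylight saving runs 23 November 2025 – 23 March 2026; March 20, 2026 is inside that window, so Tarin Isles is at UTC−08:00.
05:15 Tarin Isles + 8h = 13:15 UTC.
1 February 2026 is a Sunday, so the first Saturday is February 7 and the fourth is February 28.
1 September 2026 is a Tuesday, so the first Sunday is September 6 and the fourth is September 27.
At the standard offset (UTC−03:15), 13:15 UTC − 3h15m = 10:00 Tarell Administrative Region standard time.
The standard-time date in Tarell Administrative Region, March 20, 2026, falls between 28 February and 27 September, so daylight saving is in effect and Tarell Administrative Region is at UTC−02:15.
13:15 UTC − 2h15m = 11:00 Tarell Administrative Region.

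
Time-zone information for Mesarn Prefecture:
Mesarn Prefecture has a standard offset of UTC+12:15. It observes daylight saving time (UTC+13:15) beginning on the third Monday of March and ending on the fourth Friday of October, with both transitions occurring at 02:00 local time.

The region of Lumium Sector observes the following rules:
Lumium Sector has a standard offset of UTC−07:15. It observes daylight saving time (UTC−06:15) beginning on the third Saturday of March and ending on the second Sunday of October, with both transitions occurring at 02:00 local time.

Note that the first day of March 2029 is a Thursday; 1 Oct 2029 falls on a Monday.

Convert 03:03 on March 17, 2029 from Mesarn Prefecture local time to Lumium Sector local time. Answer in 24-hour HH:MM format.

07:33

1 March 2029 is a Thursday, so the first Monday is March 5 and the third is March 19.
1 October 2029 is a Monday, so the first Friday is October 5 and the fourth is October 26.
March 17, 2029 is outside the daylight-saving period (19 March – 26 October), so Mesarn Prefecture is on standard time, UTC+12:15.
03:03 Mesarn Prefecture − 12h15m = 14:48 UTC (rolling into the previous day, 16 March 2029).
1 March 2029 is a Thursday, so the first Saturday is March 3 and the third is March 17.
1 October 2029 is a Monday, so the first Sunday is October 7 and the second is October 14.
At the standard offset (UTC−07:15), 14:48 UTC − 7h15m = 07:33 Lumium Sector standard time.
The standard-time date in Lumium Sector, March 16, 2029, does not fall between 17 March and 14 October, so daylight saving is not in effect and Lumium Sector is at UTC−07:15.
14:48 UTC − 7h15m = 07:33 Lumium Sector.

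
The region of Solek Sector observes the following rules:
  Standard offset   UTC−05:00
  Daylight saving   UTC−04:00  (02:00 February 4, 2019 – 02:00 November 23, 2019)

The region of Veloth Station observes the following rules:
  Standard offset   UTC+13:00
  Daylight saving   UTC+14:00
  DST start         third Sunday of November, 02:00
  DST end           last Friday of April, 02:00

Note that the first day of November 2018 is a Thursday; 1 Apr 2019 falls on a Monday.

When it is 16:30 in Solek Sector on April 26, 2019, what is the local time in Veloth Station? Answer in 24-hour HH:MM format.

Daylight saving runs 4 February – 23 November; April 26, 2019 is inside that window, so Solek Sector is at UTC−04:00.
16:30 Solek Sector + 4h = 20:30 UTC.
1 November 2018 is a Thursday, so the first Sunday is November 4 and the third is November 18.
1 April 2019 is a Monday, so Fridays fall on 5, 12, 19, 26; the last is April 26.
At the standard offset (UTC+13:00), 20:30 UTC + 13h = 09:30 Veloth Station standard time (rolling into the next day, 27 April 2019).
The standard-time date in Veloth Station, April 27, 2019, does not fall between 18 November 2018 and 26 April 2019, so daylight saving is not in effect and Veloth Station is at UTC+13:00.
20:30 UTC + 13h = 09:30 Veloth Station (rolling into the next day, 27 April 2019).

09:30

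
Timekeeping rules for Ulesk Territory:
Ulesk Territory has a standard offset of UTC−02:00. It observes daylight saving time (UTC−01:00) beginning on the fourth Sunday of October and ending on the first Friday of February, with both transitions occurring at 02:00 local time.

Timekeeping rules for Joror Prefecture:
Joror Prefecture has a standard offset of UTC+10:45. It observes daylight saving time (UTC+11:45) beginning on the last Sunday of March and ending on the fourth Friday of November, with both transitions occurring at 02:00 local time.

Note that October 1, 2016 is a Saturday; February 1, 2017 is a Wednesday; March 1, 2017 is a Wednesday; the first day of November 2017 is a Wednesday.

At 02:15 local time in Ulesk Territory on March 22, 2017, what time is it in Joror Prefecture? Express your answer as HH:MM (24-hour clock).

1 October 2016 is a Saturday, so the first Sunday is October 2 and the fourth is October 23.
1 February 2017 is a Wednesday, so the first Friday is February 3.
Daylight saving runs 23 October 2016 – 3 February 2017; March 22, 2017 is outside that window, so Ulesk Territory is on standard time at UTC−02:00.
02:15 Ulesk Territory + 2h = 04:15 UTC.
1 March 2017 is a Wednesday, so Sundays fall on 5, 12, 19, 26; the last is March 26.
1 November 2017 is a Wednesday, so the first Friday is November 3 and the fourth is November 24.
At the standard offset (UTC+10:45), 04:15 UTC + 10h45m = 15:00 Joror Prefecture standard time.
The standard-time date in Joror Prefecture, March 22, 2017, is outside the daylight-saving period (26 March – 24 November), so Joror Prefecture is on standard time, UTC+10:45.
04:15 UTC + 10h45m = 15:00 Joror Prefecture.

15:00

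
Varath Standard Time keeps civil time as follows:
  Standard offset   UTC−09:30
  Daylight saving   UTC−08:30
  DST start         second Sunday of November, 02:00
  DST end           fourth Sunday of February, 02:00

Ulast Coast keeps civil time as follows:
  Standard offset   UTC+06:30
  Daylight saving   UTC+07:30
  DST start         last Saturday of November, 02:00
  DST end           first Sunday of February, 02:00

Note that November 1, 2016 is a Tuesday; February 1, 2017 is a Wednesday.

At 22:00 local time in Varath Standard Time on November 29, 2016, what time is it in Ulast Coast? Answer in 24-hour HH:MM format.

14:00

1 November 2016 is a Tuesday, so the first Sunday is November 6 and the second is November 13.
1 February 2017 is a Wednesday, so the first Sunday is February 5 and the fourth is February 26.
November 29, 2016 falls between 13 November 2016 and 26 February 2017, so daylight saving is in effect and Varath Standard Time is at UTC−08:30.
22:00 Varath Standard Time + 8h30m = 06:30 UTC (rolling into the next day, 30 November 2016).
1 November 2016 is a Tuesday, so Saturdays fall on 5, 12, 19, 26; the last is November 26.
1 February 2017 is a Wednesday, so the first Sunday is February 5.
At the standard offset (UTC+06:30), 06:30 UTC + 6h30m = 13:00 Ulast Coast standard time.
The standard-time date in Ulast Coast, November 30, 2016, lies within the daylight-saving period (26 November 2016 – 5 February 2017), so Ulast Coast is on daylight time, UTC+07:30.
06:30 UTC + 7h30m = 14:00 Ulast Coast.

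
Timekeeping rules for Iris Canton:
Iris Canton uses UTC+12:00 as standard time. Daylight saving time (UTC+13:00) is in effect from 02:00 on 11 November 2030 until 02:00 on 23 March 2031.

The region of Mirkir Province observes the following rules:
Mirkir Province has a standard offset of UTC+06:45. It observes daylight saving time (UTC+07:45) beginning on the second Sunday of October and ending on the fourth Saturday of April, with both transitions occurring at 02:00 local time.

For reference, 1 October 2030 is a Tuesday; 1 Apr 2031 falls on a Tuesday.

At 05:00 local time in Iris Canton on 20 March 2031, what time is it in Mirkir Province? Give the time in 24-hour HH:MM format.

23:45

20 March 2031 lies within the daylight-saving period (11 November 2030 – 23 March 2031), so Iris Canton is on daylight time, UTC+13:00.
05:00 Iris Canton − 13h = 16:00 UTC (rolling into the previous day, 19 March 2031).
1 October 2030 is a Tuesday, so the first Sunday is October 6 and the second is October 13.
1 April 2031 is a Tuesday, so the first Saturday is April 5 and the fourth is April 26.
At the standard offset (UTC+06:45), 16:00 UTC + 6h45m = 22:45 Mirkir Province standard time.
Daylight saving runs 13 October 2030 – 26 April 2031; the standard-time date in Mirkir Province, 19 March 2031, is inside that window, so Mirkir Province is at UTC+07:45.
16:00 UTC + 7h45m = 23:45 Mirkir Province.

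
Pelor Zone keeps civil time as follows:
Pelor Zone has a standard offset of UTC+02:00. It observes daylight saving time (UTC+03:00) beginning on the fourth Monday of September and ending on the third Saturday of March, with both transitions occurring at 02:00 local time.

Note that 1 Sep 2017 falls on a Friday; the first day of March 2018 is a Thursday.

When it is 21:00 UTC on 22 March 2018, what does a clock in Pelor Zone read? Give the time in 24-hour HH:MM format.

23:00

1 September 2017 is a Friday, so the first Monday is September 4 and the fourth is September 25.
1 March 2018 is a Thursday, so the first Saturday is March 3 and the third is March 17.
At the standard offset (UTC+02:00), 21:00 UTC + 2h = 23:00 Pelor Zone standard time.
The standard-time date in Pelor Zone, 22 March 2018, does not fall between 25 September 2017 and 17 March 2018, so daylight saving is not in effect and Pelor Zone is at UTC+02:00.
21:00 UTC + 2h = 23:00 local.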